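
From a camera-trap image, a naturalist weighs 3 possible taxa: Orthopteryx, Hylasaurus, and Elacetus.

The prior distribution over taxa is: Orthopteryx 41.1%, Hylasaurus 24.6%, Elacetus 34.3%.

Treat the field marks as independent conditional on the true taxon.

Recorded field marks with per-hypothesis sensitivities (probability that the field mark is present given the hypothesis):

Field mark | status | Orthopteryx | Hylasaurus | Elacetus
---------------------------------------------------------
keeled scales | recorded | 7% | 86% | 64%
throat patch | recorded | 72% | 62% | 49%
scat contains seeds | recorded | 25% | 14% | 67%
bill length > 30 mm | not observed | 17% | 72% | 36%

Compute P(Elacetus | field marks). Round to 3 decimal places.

0.830

For each hypothesis, the unnormalized posterior weight is prior × product of the field mark likelihoods (using 1 − P(present | H) for each absent field mark):
  Orthopteryx: 0.411 × 0.07 × 0.72 × 0.25 × (1 − 0.17) = 0.0042982
  Hylasaurus: 0.246 × 0.86 × 0.62 × 0.14 × (1 − 0.72) = 0.0051418
  Elacetus: 0.343 × 0.64 × 0.49 × 0.67 × (1 − 0.36) = 0.046124
The unnormalized weights sum to 0.055564.
P(Elacetus | evidence) = 0.046124 / 0.055564 ≈ 0.830.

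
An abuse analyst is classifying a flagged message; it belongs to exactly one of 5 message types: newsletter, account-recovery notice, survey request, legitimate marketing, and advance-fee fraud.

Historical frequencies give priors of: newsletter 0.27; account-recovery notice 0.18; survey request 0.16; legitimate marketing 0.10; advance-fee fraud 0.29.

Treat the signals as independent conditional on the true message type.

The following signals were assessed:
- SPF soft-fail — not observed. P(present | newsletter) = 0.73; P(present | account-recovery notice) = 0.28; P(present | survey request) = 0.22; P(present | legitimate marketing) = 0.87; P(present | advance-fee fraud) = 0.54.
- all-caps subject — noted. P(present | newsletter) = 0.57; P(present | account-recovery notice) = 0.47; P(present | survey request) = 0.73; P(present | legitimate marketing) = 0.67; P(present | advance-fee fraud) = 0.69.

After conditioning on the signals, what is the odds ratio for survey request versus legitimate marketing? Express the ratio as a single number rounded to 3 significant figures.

10.5

The normalizing constant cancels in an odds ratio, so compute prior × likelihood for the two hypotheses only (using 1 − P(present | H) for each absent signal):
  survey request: 0.16 × (1 − 0.22) × 0.73 = 0.091104
  legitimate marketing: 0.10 × (1 − 0.87) × 0.67 = 0.00871
Posterior odds = 0.091104 / 0.00871 ≈ 10.5.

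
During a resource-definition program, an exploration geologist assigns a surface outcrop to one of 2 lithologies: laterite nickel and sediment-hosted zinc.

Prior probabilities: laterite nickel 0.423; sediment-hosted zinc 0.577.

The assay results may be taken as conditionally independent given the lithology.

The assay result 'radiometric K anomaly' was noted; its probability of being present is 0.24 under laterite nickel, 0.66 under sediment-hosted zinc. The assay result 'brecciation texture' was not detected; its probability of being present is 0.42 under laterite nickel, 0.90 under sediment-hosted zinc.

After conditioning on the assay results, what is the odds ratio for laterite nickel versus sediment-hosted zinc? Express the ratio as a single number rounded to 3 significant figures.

Posterior odds equal prior odds times the likelihood ratio; only the two competing hypotheses matter (using 1 − P(present | H) for each absent assay result).
  laterite nickel: 0.423 × 0.24 × (1 − 0.42) = 0.058882
  sediment-hosted zinc: 0.577 × 0.66 × (1 − 0.90) = 0.038082
Odds(laterite nickel : sediment-hosted zinc) = 0.058882 / 0.038082 ≈ 1.55.

1.55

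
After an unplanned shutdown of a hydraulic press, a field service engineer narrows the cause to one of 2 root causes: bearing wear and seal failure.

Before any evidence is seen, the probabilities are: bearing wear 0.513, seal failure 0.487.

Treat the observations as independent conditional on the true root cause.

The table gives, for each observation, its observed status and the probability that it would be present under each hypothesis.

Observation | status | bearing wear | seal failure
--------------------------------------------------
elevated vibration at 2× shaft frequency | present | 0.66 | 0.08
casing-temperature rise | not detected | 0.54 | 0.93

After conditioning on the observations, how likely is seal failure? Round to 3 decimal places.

0.017

By Bayes' rule with conditional independence, the unnormalized weight for each hypothesis is prior × ∏ likelihoods (using 1 − P(present | H) for each absent observation):
  bearing wear: 0.513 × 0.66 × (1 − 0.54) = 0.15575
  seal failure: 0.487 × 0.08 × (1 − 0.93) = 0.0027272
Normalizing constant Z = 0.15575 + 0.0027272 = 0.15847.
P(seal failure | evidence) = 0.0027272 / 0.15847 ≈ 0.017.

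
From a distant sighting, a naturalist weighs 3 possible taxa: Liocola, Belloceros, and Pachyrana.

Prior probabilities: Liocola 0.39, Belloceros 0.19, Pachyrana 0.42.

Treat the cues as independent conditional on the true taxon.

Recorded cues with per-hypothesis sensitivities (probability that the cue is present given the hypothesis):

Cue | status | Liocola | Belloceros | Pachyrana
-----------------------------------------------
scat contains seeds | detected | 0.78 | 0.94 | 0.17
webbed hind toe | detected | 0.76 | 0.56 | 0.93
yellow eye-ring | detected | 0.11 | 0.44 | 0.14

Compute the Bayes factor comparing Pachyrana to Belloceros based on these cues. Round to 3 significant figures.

The Bayes factor is the ratio of the joint likelihoods of the cue pattern under the two hypotheses.
  Pachyrana: 0.17 × 0.93 × 0.14 = 0.022134
  Belloceros: 0.94 × 0.56 × 0.44 = 0.23162
Bayes factor = 0.022134 / 0.23162 ≈ 0.0956

0.0956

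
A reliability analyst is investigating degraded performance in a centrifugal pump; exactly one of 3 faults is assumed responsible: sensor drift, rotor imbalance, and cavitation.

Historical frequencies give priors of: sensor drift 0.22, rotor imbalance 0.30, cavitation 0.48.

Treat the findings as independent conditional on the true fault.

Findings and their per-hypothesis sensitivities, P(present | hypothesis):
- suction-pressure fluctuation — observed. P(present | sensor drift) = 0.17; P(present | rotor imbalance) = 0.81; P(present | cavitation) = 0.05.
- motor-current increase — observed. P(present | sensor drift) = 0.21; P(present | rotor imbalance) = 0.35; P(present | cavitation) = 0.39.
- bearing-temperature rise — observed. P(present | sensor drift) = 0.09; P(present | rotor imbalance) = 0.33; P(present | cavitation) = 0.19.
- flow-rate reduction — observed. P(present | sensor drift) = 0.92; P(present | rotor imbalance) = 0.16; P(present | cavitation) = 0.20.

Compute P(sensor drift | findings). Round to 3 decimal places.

0.118

Multiply each prior by the joint likelihood of the evidence pattern:
  sensor drift: 0.22 × 0.17 × 0.21 × 0.09 × 0.92 = 0.00065031
  rotor imbalance: 0.30 × 0.81 × 0.35 × 0.33 × 0.16 = 0.0044906
  cavitation: 0.48 × 0.05 × 0.39 × 0.19 × 0.20 = 0.00035568
The unnormalized weights sum to 0.0054966.
P(sensor drift | evidence) = 0.00065031 / 0.0054966 ≈ 0.118.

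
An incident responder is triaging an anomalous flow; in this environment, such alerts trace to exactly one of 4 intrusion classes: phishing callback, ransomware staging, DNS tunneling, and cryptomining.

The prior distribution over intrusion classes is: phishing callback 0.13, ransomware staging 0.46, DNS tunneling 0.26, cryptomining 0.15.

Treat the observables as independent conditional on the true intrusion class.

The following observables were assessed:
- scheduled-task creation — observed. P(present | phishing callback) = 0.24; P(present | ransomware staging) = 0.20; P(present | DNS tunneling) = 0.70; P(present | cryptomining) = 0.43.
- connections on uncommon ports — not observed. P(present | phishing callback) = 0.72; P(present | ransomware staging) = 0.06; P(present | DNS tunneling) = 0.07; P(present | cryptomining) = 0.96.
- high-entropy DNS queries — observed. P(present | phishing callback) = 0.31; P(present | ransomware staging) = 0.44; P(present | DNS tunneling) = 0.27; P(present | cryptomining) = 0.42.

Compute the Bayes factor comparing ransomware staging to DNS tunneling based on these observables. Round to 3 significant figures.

The Bayes factor is the ratio of the joint likelihoods of the observable pattern under the two hypotheses (using 1 − P(present | H) for each absent observable).
  ransomware staging: 0.20 × (1 − 0.06) × 0.44 = 0.08272
  DNS tunneling: 0.70 × (1 − 0.07) × 0.27 = 0.17577
Bayes factor = 0.08272 / 0.17577 ≈ 0.471

0.471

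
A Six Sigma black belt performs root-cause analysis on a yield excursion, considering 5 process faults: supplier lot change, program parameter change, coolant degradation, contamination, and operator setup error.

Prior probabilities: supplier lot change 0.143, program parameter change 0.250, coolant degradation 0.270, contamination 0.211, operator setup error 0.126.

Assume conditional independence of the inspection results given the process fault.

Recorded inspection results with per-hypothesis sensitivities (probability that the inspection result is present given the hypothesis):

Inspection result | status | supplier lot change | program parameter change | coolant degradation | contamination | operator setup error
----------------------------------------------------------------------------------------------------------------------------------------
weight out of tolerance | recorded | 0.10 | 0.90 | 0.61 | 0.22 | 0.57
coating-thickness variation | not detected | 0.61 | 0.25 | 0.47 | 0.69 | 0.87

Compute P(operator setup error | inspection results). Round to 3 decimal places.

By Bayes' rule with conditional independence, the unnormalized weight for each hypothesis is prior × ∏ likelihoods (using 1 − P(present | H) for each absent inspection result):
  supplier lot change: 0.143 × 0.10 × (1 − 0.61) = 0.005577
  program parameter change: 0.250 × 0.90 × (1 − 0.25) = 0.16875
  coolant degradation: 0.270 × 0.61 × (1 − 0.47) = 0.087291
  contamination: 0.211 × 0.22 × (1 − 0.69) = 0.01439
  operator setup error: 0.126 × 0.57 × (1 − 0.87) = 0.0093366
Marginal likelihood of the evidence = 0.28534.
P(operator setup error | evidence) = 0.0093366 / 0.28534 ≈ 0.033.

0.033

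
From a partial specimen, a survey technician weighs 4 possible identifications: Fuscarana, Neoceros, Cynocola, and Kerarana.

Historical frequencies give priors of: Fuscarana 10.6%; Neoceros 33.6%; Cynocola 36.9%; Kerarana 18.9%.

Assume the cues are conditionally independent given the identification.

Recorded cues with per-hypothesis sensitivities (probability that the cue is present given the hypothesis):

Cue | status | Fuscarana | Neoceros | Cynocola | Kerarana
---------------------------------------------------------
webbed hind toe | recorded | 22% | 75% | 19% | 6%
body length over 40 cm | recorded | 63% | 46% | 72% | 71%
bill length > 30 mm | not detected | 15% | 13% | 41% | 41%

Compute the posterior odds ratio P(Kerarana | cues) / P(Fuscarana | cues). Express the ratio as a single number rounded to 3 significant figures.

Unnormalized posterior weight (prior times the cue likelihoods) for each of the two hypotheses (using 1 − P(present | H) for each absent cue):
  Kerarana: 0.189 × 0.06 × 0.71 × (1 − 0.41) = 0.0047503
  Fuscarana: 0.106 × 0.22 × 0.63 × (1 − 0.15) = 0.012488
Posterior odds = 0.0047503 / 0.012488 ≈ 0.380.

0.380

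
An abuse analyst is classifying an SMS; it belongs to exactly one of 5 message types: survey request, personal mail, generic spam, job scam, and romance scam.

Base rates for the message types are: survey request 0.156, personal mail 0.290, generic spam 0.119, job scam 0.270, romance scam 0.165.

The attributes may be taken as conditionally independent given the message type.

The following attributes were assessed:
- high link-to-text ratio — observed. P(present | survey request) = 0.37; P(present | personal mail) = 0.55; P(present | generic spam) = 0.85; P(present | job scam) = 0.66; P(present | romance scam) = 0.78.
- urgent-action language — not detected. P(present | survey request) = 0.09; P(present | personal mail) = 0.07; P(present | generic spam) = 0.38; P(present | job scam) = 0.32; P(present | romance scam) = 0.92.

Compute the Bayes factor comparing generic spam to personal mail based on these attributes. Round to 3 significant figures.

1.03

Joint likelihood of the attribute pattern under each hypothesis (using 1 − P(present | H) for each absent attribute):
  generic spam: 0.85 × (1 − 0.38) = 0.527
  personal mail: 0.55 × (1 − 0.07) = 0.5115
Bayes factor = 0.527 / 0.5115 ≈ 1.03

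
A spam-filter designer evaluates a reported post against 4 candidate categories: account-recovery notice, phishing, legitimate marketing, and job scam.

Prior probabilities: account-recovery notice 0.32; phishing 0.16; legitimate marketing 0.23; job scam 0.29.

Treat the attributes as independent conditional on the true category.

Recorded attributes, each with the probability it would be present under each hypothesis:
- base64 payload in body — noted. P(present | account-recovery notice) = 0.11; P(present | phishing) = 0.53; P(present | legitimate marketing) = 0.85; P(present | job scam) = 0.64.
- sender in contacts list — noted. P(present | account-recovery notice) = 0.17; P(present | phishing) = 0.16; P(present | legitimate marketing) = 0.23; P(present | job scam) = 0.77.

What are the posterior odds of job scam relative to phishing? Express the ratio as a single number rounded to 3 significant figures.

10.5

Unnormalized posterior weight (prior times the attribute likelihoods) for each of the two hypotheses:
  job scam: 0.29 × 0.64 × 0.77 = 0.14291
  phishing: 0.16 × 0.53 × 0.16 = 0.013568
Odds(job scam : phishing) = 0.14291 / 0.013568 ≈ 10.5.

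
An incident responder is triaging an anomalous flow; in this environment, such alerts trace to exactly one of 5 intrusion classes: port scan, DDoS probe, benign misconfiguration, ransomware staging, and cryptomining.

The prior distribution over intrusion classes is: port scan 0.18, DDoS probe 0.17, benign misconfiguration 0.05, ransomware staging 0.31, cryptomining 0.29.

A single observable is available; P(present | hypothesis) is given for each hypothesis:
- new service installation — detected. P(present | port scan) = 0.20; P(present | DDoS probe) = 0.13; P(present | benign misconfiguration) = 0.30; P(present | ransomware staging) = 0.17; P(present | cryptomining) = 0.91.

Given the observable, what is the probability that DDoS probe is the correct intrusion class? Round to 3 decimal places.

For each hypothesis, the unnormalized posterior weight is prior × likelihood:
  port scan: 0.18 × 0.20 = 0.036
  DDoS probe: 0.17 × 0.13 = 0.0221
  benign misconfiguration: 0.05 × 0.30 = 0.015
  ransomware staging: 0.31 × 0.17 = 0.0527
  cryptomining: 0.29 × 0.91 = 0.2639
Normalizing constant Z = 0.036 + 0.0221 + 0.015 + 0.0527 + 0.2639 = 0.3897.
P(DDoS probe | evidence) = 0.0221 / 0.3897 ≈ 0.057.

0.057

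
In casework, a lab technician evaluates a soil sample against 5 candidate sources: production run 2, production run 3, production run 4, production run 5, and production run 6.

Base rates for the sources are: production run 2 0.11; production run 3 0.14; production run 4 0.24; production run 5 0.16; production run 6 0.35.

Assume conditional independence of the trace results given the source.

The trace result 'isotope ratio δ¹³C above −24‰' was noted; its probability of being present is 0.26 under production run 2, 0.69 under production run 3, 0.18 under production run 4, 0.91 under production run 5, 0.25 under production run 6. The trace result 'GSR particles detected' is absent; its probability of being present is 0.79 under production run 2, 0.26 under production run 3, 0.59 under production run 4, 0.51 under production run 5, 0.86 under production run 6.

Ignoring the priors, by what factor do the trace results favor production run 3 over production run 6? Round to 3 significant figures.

The Bayes factor is the ratio of the joint likelihoods of the trace result pattern under the two hypotheses (using 1 − P(present | H) for each absent trace result).
  production run 3: 0.69 × (1 − 0.26) = 0.5106
  production run 6: 0.25 × (1 − 0.86) = 0.035
Bayes factor = 0.5106 / 0.035 ≈ 14.6

14.6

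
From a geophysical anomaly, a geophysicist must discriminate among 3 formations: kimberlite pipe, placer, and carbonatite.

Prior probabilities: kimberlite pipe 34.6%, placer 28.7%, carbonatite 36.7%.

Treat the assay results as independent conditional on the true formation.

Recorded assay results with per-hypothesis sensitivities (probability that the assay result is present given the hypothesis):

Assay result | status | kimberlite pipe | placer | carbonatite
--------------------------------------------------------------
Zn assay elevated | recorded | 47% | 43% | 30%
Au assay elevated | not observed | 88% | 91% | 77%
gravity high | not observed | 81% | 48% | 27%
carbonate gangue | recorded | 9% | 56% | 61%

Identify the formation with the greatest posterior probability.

carbonatite

Multiply each prior by the joint likelihood of the assay result pattern (using 1 − P(present | H) for each absent assay result):
  kimberlite pipe: 0.346 × 0.47 × (1 − 0.88) × (1 − 0.81) × 0.09 = 0.0003337
  placer: 0.287 × 0.43 × (1 − 0.91) × (1 − 0.48) × 0.56 = 0.0032343
  carbonatite: 0.367 × 0.30 × (1 − 0.77) × (1 − 0.27) × 0.61 = 0.011276
Normalizing constant Z = 0.0003337 + 0.0032343 + 0.011276 = 0.014844.
P(kimberlite pipe | evidence) ≈ 0.0003337 / 0.014844 ≈ 0.022
P(placer | evidence) ≈ 0.0032343 / 0.014844 ≈ 0.218
P(carbonatite | evidence) ≈ 0.011276 / 0.014844 ≈ 0.760
The largest is 0.760, so carbonatite is most probable.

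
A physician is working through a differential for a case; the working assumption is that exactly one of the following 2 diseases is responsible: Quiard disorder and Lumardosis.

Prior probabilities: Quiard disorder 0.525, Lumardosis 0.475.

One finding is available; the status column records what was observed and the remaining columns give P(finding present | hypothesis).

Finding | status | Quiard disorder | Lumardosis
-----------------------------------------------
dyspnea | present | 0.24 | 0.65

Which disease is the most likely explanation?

For each hypothesis, the unnormalized posterior weight is prior × likelihood:
  Quiard disorder: 0.525 × 0.24 = 0.126
  Lumardosis: 0.475 × 0.65 = 0.30875
Marginal likelihood of the evidence = 0.43475.
P(Quiard disorder | evidence) ≈ 0.126 / 0.43475 ≈ 0.290
P(Lumardosis | evidence) ≈ 0.30875 / 0.43475 ≈ 0.710
The largest is 0.710, so Lumardosis is most probable.

Lumardosis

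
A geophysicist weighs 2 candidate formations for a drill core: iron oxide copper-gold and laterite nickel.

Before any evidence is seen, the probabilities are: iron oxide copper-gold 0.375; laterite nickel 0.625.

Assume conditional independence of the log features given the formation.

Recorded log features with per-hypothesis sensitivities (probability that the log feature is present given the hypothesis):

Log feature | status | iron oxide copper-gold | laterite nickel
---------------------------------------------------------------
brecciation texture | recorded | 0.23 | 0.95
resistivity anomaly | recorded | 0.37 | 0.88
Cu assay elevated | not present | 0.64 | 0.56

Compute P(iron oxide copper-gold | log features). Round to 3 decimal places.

0.048

By Bayes' rule with conditional independence, the unnormalized weight for each hypothesis is prior × ∏ likelihoods (using 1 − P(present | H) for each absent log feature):
  iron oxide copper-gold: 0.375 × 0.23 × 0.37 × (1 − 0.64) = 0.011489
  laterite nickel: 0.625 × 0.95 × 0.88 × (1 − 0.56) = 0.2299
Marginal likelihood of the evidence = 0.24139.
P(iron oxide copper-gold | evidence) = 0.011489 / 0.24139 ≈ 0.048.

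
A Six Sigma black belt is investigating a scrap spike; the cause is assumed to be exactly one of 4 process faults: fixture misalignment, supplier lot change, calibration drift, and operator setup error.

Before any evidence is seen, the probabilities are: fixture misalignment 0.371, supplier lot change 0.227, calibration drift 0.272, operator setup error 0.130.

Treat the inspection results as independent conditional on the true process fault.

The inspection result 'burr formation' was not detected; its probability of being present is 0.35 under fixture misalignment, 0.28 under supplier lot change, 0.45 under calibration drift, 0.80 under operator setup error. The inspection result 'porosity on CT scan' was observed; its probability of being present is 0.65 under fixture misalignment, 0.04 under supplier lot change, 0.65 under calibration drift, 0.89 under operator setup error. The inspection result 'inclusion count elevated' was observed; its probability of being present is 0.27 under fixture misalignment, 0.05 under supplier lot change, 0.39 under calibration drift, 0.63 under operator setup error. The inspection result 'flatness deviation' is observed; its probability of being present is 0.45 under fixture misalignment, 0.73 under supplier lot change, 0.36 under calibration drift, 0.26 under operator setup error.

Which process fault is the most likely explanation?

fixture misalignment

Multiply each prior by the joint likelihood of the inspection result pattern (using 1 − P(present | H) for each absent inspection result):
  fixture misalignment: 0.371 × (1 − 0.35) × 0.65 × 0.27 × 0.45 = 0.019045
  supplier lot change: 0.227 × (1 − 0.28) × 0.04 × 0.05 × 0.73 = 0.00023862
  calibration drift: 0.272 × (1 − 0.45) × 0.65 × 0.39 × 0.36 = 0.013652
  operator setup error: 0.130 × (1 − 0.80) × 0.89 × 0.63 × 0.26 = 0.0037903
Marginal likelihood of the evidence = 0.036726.
P(fixture misalignment | evidence) ≈ 0.019045 / 0.036726 ≈ 0.519
P(supplier lot change | evidence) ≈ 0.00023862 / 0.036726 ≈ 0.006
P(calibration drift | evidence) ≈ 0.013652 / 0.036726 ≈ 0.372
P(operator setup error | evidence) ≈ 0.0037903 / 0.036726 ≈ 0.103
The largest is 0.519, so fixture misalignment is most probable.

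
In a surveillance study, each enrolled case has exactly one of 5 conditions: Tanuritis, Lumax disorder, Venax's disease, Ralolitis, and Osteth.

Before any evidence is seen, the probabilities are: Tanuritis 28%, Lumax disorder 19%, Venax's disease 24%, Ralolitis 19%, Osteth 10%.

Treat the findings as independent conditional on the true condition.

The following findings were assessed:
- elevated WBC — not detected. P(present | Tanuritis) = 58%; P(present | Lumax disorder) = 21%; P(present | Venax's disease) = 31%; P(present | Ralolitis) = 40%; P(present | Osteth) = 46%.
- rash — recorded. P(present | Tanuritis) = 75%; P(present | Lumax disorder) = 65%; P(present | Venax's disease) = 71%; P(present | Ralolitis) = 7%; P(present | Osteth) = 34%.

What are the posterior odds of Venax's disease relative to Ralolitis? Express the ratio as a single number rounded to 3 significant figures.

The normalizing constant cancels in an odds ratio, so compute prior × likelihood for the two hypotheses only (using 1 − P(present | H) for each absent finding):
  Venax's disease: 0.24 × (1 − 0.31) × 0.71 = 0.11758
  Ralolitis: 0.19 × (1 − 0.40) × 0.07 = 0.00798
Odds(Venax's disease : Ralolitis) = 0.11758 / 0.00798 ≈ 14.7.

14.7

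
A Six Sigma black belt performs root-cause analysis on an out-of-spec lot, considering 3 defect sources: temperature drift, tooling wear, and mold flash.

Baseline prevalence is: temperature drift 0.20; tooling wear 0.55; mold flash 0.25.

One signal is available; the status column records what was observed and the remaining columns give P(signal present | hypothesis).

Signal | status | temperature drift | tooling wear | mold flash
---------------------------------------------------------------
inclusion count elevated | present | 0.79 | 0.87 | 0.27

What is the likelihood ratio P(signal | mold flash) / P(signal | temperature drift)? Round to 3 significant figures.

0.342

Likelihood of this signal under each hypothesis:
  mold flash: 0.27
  temperature drift: 0.79
Bayes factor = 0.27 / 0.79 ≈ 0.342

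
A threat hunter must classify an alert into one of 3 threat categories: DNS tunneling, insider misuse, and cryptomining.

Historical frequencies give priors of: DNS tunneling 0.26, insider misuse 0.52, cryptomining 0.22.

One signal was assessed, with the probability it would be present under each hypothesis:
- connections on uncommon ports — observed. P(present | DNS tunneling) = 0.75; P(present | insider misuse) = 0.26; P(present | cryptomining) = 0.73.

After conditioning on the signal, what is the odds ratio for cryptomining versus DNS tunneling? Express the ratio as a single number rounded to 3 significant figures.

Unnormalized posterior weight (prior times the signal likelihood) for each of the two hypotheses:
  cryptomining: 0.22 × 0.73 = 0.1606
  DNS tunneling: 0.26 × 0.75 = 0.195
Odds(cryptomining : DNS tunneling) = 0.1606 / 0.195 ≈ 0.824.

0.824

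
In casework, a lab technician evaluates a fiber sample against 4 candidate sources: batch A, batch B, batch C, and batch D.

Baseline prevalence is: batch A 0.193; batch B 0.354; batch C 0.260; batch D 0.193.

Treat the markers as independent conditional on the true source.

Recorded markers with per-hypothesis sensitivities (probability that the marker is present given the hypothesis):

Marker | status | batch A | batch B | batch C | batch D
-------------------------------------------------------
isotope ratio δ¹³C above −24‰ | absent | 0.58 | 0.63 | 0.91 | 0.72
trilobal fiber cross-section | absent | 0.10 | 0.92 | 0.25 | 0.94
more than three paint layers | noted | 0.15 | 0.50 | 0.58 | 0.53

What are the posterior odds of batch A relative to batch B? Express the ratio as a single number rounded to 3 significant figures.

2.09

The normalizing constant cancels in an odds ratio, so compute prior × likelihood for the two hypotheses only (using 1 − P(present | H) for each absent marker):
  batch A: 0.193 × (1 − 0.58) × (1 − 0.10) × 0.15 = 0.010943
  batch B: 0.354 × (1 − 0.63) × (1 − 0.92) × 0.50 = 0.0052392
Posterior odds = 0.010943 / 0.0052392 ≈ 2.09.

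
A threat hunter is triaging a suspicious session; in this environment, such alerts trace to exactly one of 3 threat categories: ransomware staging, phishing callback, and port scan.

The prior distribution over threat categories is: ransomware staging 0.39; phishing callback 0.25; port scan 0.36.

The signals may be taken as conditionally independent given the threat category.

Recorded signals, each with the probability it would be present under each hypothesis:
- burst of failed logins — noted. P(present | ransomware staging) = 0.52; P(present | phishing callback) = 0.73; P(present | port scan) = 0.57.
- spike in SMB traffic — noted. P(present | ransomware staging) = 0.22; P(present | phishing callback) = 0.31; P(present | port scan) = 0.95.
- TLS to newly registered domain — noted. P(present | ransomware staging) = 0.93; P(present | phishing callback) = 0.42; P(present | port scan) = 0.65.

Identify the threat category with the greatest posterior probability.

port scan

Multiply each prior by the joint likelihood of the signal pattern:
  ransomware staging: 0.39 × 0.52 × 0.22 × 0.93 = 0.041493
  phishing callback: 0.25 × 0.73 × 0.31 × 0.42 = 0.023761
  port scan: 0.36 × 0.57 × 0.95 × 0.65 = 0.12671
The unnormalized weights sum to 0.19197.
P(ransomware staging | evidence) ≈ 0.041493 / 0.19197 ≈ 0.216
P(phishing callback | evidence) ≈ 0.023761 / 0.19197 ≈ 0.124
P(port scan | evidence) ≈ 0.12671 / 0.19197 ≈ 0.660
The largest is 0.660, so port scan is most probable.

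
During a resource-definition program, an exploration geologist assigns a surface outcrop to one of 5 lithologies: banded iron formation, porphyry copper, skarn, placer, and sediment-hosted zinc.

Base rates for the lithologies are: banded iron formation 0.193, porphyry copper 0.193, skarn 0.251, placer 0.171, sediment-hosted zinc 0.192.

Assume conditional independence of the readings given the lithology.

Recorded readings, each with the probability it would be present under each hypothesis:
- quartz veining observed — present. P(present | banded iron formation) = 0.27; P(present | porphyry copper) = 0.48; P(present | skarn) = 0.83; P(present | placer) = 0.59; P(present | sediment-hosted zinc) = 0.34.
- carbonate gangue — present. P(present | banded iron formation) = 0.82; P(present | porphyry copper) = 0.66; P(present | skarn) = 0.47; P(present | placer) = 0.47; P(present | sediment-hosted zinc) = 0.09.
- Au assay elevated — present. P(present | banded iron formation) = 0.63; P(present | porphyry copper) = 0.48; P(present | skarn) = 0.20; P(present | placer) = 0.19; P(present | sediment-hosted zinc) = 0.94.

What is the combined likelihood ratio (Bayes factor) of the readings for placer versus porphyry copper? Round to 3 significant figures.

0.346

Joint likelihood of the reading pattern under each hypothesis:
  placer: 0.59 × 0.47 × 0.19 = 0.052687
  porphyry copper: 0.48 × 0.66 × 0.48 = 0.15206
Bayes factor = 0.052687 / 0.15206 ≈ 0.346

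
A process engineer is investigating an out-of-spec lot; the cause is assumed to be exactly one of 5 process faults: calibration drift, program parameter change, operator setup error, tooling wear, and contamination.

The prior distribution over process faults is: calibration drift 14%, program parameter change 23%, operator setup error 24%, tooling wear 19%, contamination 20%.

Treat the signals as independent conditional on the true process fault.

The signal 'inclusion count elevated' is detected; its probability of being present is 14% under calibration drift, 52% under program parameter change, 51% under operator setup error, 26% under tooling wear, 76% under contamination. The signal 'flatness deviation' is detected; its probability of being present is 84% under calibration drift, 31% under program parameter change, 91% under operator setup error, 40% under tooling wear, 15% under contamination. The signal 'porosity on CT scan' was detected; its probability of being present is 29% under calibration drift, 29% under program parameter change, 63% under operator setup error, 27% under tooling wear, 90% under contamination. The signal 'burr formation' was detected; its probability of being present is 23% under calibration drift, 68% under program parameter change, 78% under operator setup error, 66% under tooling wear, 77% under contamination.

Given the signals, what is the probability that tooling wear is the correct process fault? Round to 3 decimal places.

Multiply each prior by the joint likelihood of the signal pattern:
  calibration drift: 0.14 × 0.14 × 0.84 × 0.29 × 0.23 = 0.0010981
  program parameter change: 0.23 × 0.52 × 0.31 × 0.29 × 0.68 = 0.0073114
  operator setup error: 0.24 × 0.51 × 0.91 × 0.63 × 0.78 = 0.054734
  tooling wear: 0.19 × 0.26 × 0.40 × 0.27 × 0.66 = 0.0035212
  contamination: 0.20 × 0.76 × 0.15 × 0.90 × 0.77 = 0.0158
Marginal likelihood of the evidence = 0.082465.
P(tooling wear | evidence) = 0.0035212 / 0.082465 ≈ 0.043.

0.043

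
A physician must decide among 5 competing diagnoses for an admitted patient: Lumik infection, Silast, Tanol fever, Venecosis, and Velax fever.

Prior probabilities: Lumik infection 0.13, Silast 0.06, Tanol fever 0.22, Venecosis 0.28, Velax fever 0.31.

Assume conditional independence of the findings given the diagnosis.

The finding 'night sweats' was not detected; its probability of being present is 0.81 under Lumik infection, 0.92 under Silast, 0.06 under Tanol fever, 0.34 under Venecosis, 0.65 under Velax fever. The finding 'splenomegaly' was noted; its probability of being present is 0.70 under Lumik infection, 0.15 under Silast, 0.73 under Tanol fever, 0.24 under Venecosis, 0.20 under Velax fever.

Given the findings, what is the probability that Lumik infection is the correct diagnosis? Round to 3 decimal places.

0.074

By Bayes' rule with conditional independence, the unnormalized weight for each hypothesis is prior × ∏ likelihoods (using 1 − P(present | H) for each absent finding):
  Lumik infection: 0.13 × (1 − 0.81) × 0.70 = 0.01729
  Silast: 0.06 × (1 − 0.92) × 0.15 = 0.00072
  Tanol fever: 0.22 × (1 − 0.06) × 0.73 = 0.15096
  Venecosis: 0.28 × (1 − 0.34) × 0.24 = 0.044352
  Velax fever: 0.31 × (1 − 0.65) × 0.20 = 0.0217
The unnormalized weights sum to 0.23503.
P(Lumik infection | evidence) = 0.01729 / 0.23503 ≈ 0.074.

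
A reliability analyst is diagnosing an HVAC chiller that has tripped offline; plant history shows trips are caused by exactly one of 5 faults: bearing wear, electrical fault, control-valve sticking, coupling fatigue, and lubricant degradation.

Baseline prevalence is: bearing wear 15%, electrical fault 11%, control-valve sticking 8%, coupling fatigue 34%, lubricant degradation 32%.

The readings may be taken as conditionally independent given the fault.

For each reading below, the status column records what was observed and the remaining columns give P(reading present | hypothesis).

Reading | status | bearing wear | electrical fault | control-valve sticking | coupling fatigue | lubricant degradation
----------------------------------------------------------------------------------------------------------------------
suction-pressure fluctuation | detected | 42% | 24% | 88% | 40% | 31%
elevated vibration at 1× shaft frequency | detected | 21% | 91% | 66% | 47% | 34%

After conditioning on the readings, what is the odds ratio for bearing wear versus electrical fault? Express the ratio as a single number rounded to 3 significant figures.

0.551

Unnormalized posterior weight (prior times the reading likelihoods) for each of the two hypotheses:
  bearing wear: 0.15 × 0.42 × 0.21 = 0.01323
  electrical fault: 0.11 × 0.24 × 0.91 = 0.024024
Posterior odds = 0.01323 / 0.024024 ≈ 0.551.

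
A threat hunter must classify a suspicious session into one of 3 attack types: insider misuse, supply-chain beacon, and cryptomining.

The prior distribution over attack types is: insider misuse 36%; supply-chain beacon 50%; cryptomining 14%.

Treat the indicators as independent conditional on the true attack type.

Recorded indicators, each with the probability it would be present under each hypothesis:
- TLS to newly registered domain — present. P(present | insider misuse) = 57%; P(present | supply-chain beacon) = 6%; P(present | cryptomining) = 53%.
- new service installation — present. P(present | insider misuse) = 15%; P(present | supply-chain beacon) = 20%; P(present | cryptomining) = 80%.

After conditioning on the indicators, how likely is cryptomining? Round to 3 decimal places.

0.617

By Bayes' rule with conditional independence, the unnormalized weight for each hypothesis is prior × ∏ likelihoods:
  insider misuse: 0.36 × 0.57 × 0.15 = 0.03078
  supply-chain beacon: 0.50 × 0.06 × 0.20 = 0.006
  cryptomining: 0.14 × 0.53 × 0.80 = 0.05936
Marginal likelihood of the evidence = 0.09614.
P(cryptomining | evidence) = 0.05936 / 0.09614 ≈ 0.617.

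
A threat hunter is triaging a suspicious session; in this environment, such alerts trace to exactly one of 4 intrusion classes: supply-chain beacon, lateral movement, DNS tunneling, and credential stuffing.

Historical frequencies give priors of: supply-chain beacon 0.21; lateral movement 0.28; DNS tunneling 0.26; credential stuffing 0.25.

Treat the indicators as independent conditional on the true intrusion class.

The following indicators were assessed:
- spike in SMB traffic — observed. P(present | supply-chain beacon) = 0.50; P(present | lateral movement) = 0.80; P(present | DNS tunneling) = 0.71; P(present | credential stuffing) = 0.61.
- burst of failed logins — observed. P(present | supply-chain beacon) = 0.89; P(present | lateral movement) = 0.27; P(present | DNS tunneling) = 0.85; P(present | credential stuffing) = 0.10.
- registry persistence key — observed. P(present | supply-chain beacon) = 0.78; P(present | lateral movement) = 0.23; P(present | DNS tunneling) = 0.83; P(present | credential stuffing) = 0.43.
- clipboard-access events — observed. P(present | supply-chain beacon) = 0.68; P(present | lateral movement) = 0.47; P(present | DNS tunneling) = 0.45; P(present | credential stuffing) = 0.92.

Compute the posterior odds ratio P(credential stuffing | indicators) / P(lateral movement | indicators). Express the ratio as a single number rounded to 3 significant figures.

0.923

Posterior odds equal prior odds times the likelihood ratio; only the two competing hypotheses matter.
  credential stuffing: 0.25 × 0.61 × 0.10 × 0.43 × 0.92 = 0.0060329
  lateral movement: 0.28 × 0.80 × 0.27 × 0.23 × 0.47 = 0.0065379
Odds(credential stuffing : lateral movement) = 0.0060329 / 0.0065379 ≈ 0.923.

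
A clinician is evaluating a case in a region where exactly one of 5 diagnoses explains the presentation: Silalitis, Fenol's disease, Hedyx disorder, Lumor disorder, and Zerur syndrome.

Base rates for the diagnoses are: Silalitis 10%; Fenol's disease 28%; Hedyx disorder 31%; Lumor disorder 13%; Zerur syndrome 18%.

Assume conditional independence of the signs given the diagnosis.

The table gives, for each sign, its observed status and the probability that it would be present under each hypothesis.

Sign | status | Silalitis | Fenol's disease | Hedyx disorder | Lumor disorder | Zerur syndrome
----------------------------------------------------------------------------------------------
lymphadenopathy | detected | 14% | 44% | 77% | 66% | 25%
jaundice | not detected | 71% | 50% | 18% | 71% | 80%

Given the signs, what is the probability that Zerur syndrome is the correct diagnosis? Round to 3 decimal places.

0.030

For each hypothesis, the unnormalized posterior weight is prior × product of the sign likelihoods (using 1 − P(present | H) for each absent sign):
  Silalitis: 0.10 × 0.14 × (1 − 0.71) = 0.00406
  Fenol's disease: 0.28 × 0.44 × (1 − 0.50) = 0.0616
  Hedyx disorder: 0.31 × 0.77 × (1 − 0.18) = 0.19573
  Lumor disorder: 0.13 × 0.66 × (1 − 0.71) = 0.024882
  Zerur syndrome: 0.18 × 0.25 × (1 − 0.80) = 0.009
Marginal likelihood of the evidence = 0.29528.
P(Zerur syndrome | evidence) = 0.009 / 0.29528 ≈ 0.030.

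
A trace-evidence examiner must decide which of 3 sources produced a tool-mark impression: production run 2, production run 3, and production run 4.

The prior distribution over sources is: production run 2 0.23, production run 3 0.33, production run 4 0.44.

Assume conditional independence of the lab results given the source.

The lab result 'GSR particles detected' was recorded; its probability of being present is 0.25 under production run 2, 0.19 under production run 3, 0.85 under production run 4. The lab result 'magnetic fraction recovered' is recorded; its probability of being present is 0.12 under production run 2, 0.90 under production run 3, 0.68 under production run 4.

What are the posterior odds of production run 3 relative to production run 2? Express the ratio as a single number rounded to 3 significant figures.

8.18

Unnormalized posterior weight (prior times the lab result likelihoods) for each of the two hypotheses:
  production run 3: 0.33 × 0.19 × 0.90 = 0.05643
  production run 2: 0.23 × 0.25 × 0.12 = 0.0069
Posterior odds = 0.05643 / 0.0069 ≈ 8.18.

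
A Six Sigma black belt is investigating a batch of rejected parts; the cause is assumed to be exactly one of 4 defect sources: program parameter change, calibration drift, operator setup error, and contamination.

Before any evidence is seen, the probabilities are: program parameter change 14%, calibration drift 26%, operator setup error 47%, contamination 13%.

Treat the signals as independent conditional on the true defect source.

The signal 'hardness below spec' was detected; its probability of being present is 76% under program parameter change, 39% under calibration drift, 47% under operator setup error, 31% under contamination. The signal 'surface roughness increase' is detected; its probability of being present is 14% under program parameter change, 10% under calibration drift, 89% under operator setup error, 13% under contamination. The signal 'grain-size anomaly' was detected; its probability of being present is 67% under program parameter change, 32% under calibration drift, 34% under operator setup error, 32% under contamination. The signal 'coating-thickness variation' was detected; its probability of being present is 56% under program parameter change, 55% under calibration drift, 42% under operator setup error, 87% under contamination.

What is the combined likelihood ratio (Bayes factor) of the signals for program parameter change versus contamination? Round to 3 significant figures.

3.56

Take the product of per-signal likelihoods under each hypothesis, then divide.
  program parameter change: 0.76 × 0.14 × 0.67 × 0.56 = 0.039921
  contamination: 0.31 × 0.13 × 0.32 × 0.87 = 0.01122
Bayes factor = 0.039921 / 0.01122 ≈ 3.56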